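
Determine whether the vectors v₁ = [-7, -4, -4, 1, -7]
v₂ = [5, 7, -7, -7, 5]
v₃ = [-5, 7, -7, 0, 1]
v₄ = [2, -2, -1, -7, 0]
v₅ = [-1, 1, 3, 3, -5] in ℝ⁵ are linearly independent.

linearly independent

Place the vectors as rows of a 5×5 matrix and reduce to echelon form.
The reduction yields 5 nonzero rows, so the rank is 5.
Since rank = 5 (the number of vectors), the set is linearly independent.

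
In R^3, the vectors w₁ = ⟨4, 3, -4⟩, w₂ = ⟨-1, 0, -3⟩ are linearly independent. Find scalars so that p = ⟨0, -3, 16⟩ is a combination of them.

p = -w₁ - 4w₂

Set up the augmented matrix [w₁ | w₂ | p] and row-reduce.
Back-substitution yields (c₁, c₂) = (-1, -4).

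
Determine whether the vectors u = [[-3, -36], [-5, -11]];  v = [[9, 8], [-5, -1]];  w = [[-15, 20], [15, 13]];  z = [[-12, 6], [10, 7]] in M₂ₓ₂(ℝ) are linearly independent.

Write each element as a coordinate vector in ℝ⁴ using {E₁₁, E₁₂, E₂₁, E₂₂}.
Form the 4×4 matrix with these as columns; its determinant is 0.
A zero determinant means the columns are linearly dependent.

linearly dependent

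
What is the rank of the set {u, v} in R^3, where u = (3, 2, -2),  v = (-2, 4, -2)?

Form the matrix with u, v as columns and reduce.
The echelon form has 2 nonzero rows, so the rank is 2.

rank 2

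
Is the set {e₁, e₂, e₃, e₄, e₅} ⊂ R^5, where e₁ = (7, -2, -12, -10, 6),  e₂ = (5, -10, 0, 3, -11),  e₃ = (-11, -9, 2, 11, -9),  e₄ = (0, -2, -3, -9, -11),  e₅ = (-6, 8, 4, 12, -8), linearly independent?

The matrix [e₁|e₂|e₃|e₄|e₅] has determinant 410220.
A nonzero determinant means the columns are linearly independent.

linearly independent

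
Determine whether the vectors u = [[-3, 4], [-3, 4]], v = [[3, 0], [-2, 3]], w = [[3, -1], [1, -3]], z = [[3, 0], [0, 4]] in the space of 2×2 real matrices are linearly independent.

Write each element as a coordinate vector in ℝ⁴ using {E₁₁, E₁₂, E₂₁, E₂₂}.
Place the vectors as rows of a 4×4 matrix and reduce to echelon form.
The reduction yields 4 nonzero rows, so the rank is 4.
Since rank = 4 (the number of vectors), the set is linearly independent.

linearly independent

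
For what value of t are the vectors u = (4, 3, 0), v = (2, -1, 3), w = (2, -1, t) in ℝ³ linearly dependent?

Dependence holds iff the 3×3 matrix [u v w] is singular.
Cofactor expansion gives det = 30 - 10*t.
Setting this to zero gives t = 3.

t = 3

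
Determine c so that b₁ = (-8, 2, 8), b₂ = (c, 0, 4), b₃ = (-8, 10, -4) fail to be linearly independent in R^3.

c = -32/11

Dependence holds iff the 3×3 matrix [b₁ b₂ b₃] is singular.
Expanding, det = 88*c + 256.
Setting this to zero gives c = -32/11.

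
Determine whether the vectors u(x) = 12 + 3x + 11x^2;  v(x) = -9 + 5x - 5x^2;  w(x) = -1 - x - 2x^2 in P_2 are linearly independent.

Write each element as a coordinate vector in ℝ³ using {1, x, x^2}.
Row-reduce the matrix whose columns are u, v, w.
The reduction yields 3 nonzero rows, so the rank is 3.
Since rank = 3 (the number of vectors), the set is linearly independent.

linearly independent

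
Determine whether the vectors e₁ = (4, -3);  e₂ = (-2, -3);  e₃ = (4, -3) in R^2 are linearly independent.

linearly dependent

There are 3 vectors in a 2-dimensional space, so they cannot be linearly independent.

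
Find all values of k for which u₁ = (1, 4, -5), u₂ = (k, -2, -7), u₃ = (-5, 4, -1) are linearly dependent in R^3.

k = 55/4

Place the vectors as rows of a 3×3 matrix; dependence ⇔ determinant zero.
Cofactor expansion gives det = 220 - 16*k.
Solving 220 - 16*k = 0 yields k = 55/4.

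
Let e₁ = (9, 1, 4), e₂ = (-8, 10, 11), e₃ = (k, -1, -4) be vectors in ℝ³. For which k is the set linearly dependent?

k = -9

Dependence holds iff the 3×3 matrix [e₁ e₂ e₃] is singular.
The determinant works out to -29*k - 261.
Solving -29*k - 261 = 0 yields k = -9.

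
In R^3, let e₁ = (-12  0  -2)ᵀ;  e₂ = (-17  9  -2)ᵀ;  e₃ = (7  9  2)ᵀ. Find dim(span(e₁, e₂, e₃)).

dim = 2

Form the matrix with e₁, e₂, e₃ as columns and reduce.
The echelon form has 2 nonzero rows, so the rank is 2.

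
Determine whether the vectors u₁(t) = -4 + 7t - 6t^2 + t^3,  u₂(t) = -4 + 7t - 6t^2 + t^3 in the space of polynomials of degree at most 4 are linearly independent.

Take coordinates with respect to the standard basis {1, t, …, t^4}.
Two of the vectors are equal, giving an immediate dependence.

linearly dependent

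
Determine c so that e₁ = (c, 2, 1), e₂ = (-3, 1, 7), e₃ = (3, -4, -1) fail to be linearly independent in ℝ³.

Dependence holds iff the 3×3 matrix [e₁ e₂ e₃] is singular.
Expanding, det = 27*c + 45.
This vanishes exactly when c = -5/3.

c = -5/3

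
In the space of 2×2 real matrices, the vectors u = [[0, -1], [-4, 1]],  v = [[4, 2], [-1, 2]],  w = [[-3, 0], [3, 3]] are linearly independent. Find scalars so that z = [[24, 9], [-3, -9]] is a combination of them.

z = -3u + 3v - 4w

Identify each element with its coordinate vector in ℝ⁴ via {E₁₁, E₁₂, E₂₁, E₂₂}.
Solve the system with u, v, w as columns and z as the right-hand side.
The system has the unique solution (α₁, α₂, α₃) = (-3, 3, -4).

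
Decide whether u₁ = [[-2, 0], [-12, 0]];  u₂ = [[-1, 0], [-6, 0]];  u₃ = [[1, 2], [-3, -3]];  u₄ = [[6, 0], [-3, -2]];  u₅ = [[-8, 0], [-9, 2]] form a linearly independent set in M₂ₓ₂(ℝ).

linearly dependent

Take coordinates with respect to the standard basis {E₁₁, E₁₂, E₂₁, E₂₂}.
There are 5 vectors in a 4-dimensional space, so they cannot be linearly independent.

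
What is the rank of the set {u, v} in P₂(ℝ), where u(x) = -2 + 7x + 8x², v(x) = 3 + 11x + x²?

2

Represent each element by its coordinate vector in ℝ³.
Apply Gaussian elimination to the matrix whose rows are u, v.
The echelon form has 2 nonzero rows, so the rank is 2.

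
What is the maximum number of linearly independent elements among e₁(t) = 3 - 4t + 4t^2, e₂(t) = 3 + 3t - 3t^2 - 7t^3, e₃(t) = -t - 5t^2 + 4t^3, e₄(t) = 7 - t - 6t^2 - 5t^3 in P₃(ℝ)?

Represent each element by its coordinate vector in ℝ⁴.
Form the matrix with e₁, e₂, e₃, e₄ as columns and reduce.
Exactly 4 pivots survive; hence the rank is 4.

4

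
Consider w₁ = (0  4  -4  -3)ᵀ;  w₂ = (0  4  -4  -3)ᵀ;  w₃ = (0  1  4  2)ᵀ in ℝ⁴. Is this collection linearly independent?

linearly dependent

Two of the vectors are equal, giving an immediate dependence.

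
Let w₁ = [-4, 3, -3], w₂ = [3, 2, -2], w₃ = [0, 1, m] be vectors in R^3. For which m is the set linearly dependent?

m = -1

Place the vectors as rows of a 3×3 matrix; dependence ⇔ determinant zero.
Cofactor expansion gives det = -17*m - 17.
Setting this to zero gives m = -1.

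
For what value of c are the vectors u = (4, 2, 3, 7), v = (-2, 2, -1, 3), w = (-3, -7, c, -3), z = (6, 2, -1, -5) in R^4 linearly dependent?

c = 5/2

The set is linearly dependent precisely when det[u; v; w; z] = 0.
Expanding, det = 400 - 160*c.
Setting this to zero gives c = 5/2.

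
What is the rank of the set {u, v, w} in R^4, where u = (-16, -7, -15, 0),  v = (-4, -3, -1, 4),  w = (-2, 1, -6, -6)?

Form the matrix with u, v, w as columns and reduce.
The echelon form has 2 nonzero rows, so the rank is 2.

2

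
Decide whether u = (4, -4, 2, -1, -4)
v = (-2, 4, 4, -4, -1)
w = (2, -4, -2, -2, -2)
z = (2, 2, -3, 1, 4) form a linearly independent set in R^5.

Row-reduce the matrix whose columns are u, v, w, z.
The reduction yields 4 nonzero rows, so the rank is 4.
Since rank = 4 (the number of vectors), the set is linearly independent.

linearly independent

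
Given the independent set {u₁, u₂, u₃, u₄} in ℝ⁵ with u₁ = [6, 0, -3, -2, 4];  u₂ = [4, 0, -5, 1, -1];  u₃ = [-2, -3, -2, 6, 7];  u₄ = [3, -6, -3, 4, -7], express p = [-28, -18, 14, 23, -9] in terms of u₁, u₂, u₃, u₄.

p = -3u₁ - 3u₂ + 2u₃ + 2u₄

Since u₁, u₂, u₃, u₄ are independent, the coefficients expressing p are uniquely determined by a linear system.
Back-substitution yields (c₁, …, c₄) = (-3, -3, 2, 2).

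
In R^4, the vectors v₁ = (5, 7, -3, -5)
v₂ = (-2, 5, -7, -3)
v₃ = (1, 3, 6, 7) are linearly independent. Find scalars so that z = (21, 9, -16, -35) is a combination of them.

z = 4v₁ - 2v₂ - 3v₃

Set up the augmented matrix [v₁ | v₂ | v₃ | z] and row-reduce.
The system has the unique solution (a₁, a₂, a₃) = (4, -2, -3).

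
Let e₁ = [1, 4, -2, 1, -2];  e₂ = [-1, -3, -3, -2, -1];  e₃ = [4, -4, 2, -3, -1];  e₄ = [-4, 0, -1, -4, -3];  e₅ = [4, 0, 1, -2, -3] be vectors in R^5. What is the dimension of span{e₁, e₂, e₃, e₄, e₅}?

5

Row-reduce the 5×5 matrix with these as rows.
Exactly 5 pivots survive; hence the rank is 5.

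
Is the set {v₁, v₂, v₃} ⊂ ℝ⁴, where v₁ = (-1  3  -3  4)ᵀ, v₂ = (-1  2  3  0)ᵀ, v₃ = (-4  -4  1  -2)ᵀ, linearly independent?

linearly independent

Place the vectors as rows of a 3×4 matrix and reduce to echelon form.
The reduction yields 3 nonzero rows, so the rank is 3.
Since rank = 3 (the number of vectors), the set is linearly independent.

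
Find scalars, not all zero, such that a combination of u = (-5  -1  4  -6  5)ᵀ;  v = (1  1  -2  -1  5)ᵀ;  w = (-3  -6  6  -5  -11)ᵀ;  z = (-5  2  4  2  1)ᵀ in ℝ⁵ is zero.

u - 3v - w - z = 0

Solve the homogeneous system with u, v, w, z as columns by row-reducing the coefficient matrix.
A generator of the null space is (1, -3, -1, -1).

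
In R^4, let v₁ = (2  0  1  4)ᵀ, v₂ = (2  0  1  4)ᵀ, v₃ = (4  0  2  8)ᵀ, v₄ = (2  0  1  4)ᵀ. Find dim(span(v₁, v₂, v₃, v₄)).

dim = 1

Form the matrix with v₁, v₂, v₃, v₄ as columns and reduce.
Exactly 1 pivot survives; hence the rank is 1.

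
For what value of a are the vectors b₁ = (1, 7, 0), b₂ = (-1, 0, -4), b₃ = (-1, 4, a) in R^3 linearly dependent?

a = -44/7

Dependence holds iff the 3×3 matrix [b₁ b₂ b₃] is singular.
Expanding, det = 7*a + 44.
Solving 7*a + 44 = 0 yields a = -44/7.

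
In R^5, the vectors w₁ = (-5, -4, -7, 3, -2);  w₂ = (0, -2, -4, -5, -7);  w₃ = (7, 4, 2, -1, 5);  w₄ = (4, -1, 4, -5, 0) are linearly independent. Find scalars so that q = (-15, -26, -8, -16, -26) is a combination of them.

q = 2w₁ + w₂ - 3w₃ + 4w₄

Since w₁, w₂, w₃, w₄ are independent, the coefficients expressing q are uniquely determined by a linear system.
Row-reducing the augmented matrix gives the unique coefficients (α₁, …, α₄) = (2, 1, -3, 4).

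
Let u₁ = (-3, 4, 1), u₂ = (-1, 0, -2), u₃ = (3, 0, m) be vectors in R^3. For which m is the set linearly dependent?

m = 6

Place the vectors as rows of a 3×3 matrix; dependence ⇔ determinant zero.
Cofactor expansion gives det = 4*m - 24.
Setting this to zero gives m = 6.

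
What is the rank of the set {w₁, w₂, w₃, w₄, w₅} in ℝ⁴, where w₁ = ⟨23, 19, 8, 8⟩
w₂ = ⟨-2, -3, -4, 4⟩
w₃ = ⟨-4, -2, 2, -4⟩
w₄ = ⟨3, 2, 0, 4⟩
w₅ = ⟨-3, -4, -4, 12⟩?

rank 3

Row-reduce the 5×4 matrix with these as rows.
There are 3 pivot columns, so rank = 3.
(With 5 elements in a 4-dimensional space the rank is at most 4.)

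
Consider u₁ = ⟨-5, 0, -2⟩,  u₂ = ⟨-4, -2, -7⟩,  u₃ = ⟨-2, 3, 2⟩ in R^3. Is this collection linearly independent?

Form the 3×3 matrix with these as columns; its determinant is -53.
A nonzero determinant means the columns are linearly independent.

linearly independent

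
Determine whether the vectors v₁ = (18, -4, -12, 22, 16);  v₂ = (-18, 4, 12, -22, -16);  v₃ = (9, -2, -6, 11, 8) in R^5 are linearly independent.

Row-reduce the matrix whose columns are v₁, v₂, v₃.
The reduction yields 1 nonzero row, so the rank is 1.
Since rank 1 < 3, the set is linearly dependent.

linearly dependent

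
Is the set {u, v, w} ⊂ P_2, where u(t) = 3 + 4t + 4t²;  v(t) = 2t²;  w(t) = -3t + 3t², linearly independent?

linearly independent

Write each element as a coordinate vector in ℝ³ using {1, t, t²}.
Place the vectors as rows of a 3×3 matrix and reduce to echelon form.
The reduction yields 3 nonzero rows, so the rank is 3.
Since rank = 3 (the number of vectors), the set is linearly independent.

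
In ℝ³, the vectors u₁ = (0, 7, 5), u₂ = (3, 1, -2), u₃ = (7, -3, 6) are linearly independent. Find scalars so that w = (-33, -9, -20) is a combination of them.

Set up the augmented matrix [u₁ | u₂ | u₃ | w] and row-reduce.
The system has the unique solution (a₁, a₂, a₃) = (-2, -4, -3).

w = -2u₁ - 4u₂ - 3u₃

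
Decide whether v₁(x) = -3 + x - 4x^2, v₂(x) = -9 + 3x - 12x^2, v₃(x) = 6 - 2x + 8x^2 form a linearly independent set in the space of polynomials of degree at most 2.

linearly dependent

Write each element as a coordinate vector in ℝ³ using {1, x, x^2}.
One vector is a scalar multiple of another, so the set is dependent.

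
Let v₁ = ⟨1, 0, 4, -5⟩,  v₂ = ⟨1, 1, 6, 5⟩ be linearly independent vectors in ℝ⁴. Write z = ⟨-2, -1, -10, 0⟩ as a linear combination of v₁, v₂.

z = -v₁ - v₂

Write z = c₁v₁ + c₂v₂ and equate components.
The system has the unique solution (c₁, c₂) = (-1, -1).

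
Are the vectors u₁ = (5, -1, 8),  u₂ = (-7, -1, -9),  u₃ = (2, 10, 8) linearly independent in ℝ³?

linearly independent

Place the vectors as rows of a 3×3 matrix and reduce to echelon form.
The reduction yields 3 nonzero rows, so the rank is 3.
Since rank = 3 (the number of vectors), the set is linearly independent.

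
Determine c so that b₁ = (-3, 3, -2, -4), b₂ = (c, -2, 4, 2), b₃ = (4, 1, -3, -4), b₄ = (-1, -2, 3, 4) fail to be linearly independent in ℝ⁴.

Place the vectors as rows of a 4×4 matrix; dependence ⇔ determinant zero.
Expanding, det = -4*c.
Setting this to zero gives c = 0.

c = 0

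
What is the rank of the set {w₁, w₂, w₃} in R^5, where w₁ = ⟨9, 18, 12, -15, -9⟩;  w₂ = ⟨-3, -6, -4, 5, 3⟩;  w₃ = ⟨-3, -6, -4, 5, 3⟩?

1

Put the 5×3 matrix [w₁|w₂|w₃] into echelon form.
Reduction leaves 1 leading entry, giving rank 1.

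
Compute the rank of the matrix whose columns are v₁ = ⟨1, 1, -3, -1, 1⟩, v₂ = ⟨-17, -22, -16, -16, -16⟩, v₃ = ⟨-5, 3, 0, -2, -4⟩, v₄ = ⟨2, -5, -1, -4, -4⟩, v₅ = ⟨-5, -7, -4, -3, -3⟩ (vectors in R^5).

rank 4

Apply Gaussian elimination to the matrix whose rows are v₁, v₂, v₃, v₄, v₅.
The echelon form has 4 nonzero rows, so the rank is 4.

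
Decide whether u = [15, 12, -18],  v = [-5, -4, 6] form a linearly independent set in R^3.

linearly dependent

Place the vectors as rows of a 2×3 matrix and reduce to echelon form.
The reduction yields 1 nonzero row, so the rank is 1.
Since rank 1 < 2, the set is linearly dependent.
Indeed u + 3v = 0.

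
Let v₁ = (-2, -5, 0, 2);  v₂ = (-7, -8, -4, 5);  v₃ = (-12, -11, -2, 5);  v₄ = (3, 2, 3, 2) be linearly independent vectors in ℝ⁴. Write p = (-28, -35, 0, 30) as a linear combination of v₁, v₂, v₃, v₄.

Write p = α₁v₁ + … + α₄v₄ and equate components.
Row-reducing the augmented matrix gives the unique coefficients (α₁, …, α₄) = (1, 2, 2, 4).

p = v₁ + 2v₂ + 2v₃ + 4v₄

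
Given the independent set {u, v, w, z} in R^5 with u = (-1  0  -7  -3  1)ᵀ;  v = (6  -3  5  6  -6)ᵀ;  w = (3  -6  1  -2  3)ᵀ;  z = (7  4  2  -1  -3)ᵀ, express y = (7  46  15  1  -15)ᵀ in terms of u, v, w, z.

Since u, v, w, z are independent, the coefficients expressing y are uniquely determined by a linear system.
The system has the unique solution (a₁, …, a₄) = (-3, -2, -4, 4).

y = -3u - 2v - 4w + 4z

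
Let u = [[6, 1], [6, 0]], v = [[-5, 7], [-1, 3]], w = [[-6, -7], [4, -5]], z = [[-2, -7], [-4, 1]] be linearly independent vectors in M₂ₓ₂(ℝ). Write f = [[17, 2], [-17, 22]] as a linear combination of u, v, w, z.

f = 2u + v - 3w + 4z

Take coordinate vectors relative to {E₁₁, E₁₂, E₂₁, E₂₂}.
Solve the system with u, v, w, z as columns and f as the right-hand side.
Back-substitution yields (α₁, …, α₄) = (2, 1, -3, 4).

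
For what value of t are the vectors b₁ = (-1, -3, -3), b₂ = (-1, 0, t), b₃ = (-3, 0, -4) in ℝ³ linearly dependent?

Dependence holds iff the 3×3 matrix [b₁ b₂ b₃] is singular.
Expanding, det = 9*t + 12.
Setting this to zero gives t = -4/3.

t = -4/3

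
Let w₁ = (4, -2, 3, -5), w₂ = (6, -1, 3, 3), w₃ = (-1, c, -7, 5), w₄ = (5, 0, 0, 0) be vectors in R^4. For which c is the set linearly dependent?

The set is linearly dependent precisely when det[w₁; w₂; w₃; w₄] = 0.
Cofactor expansion gives det = 460 - 120*c.
Solving 460 - 120*c = 0 yields c = 23/6.

c = 23/6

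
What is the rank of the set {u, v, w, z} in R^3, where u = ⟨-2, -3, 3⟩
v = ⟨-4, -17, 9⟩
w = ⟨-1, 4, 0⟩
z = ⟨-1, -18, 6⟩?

2

Put the 3×4 matrix [u|v|w|z] into echelon form.
There are 2 pivot columns, so rank = 2.
(With 4 elements in a 3-dimensional space the rank is at most 3.)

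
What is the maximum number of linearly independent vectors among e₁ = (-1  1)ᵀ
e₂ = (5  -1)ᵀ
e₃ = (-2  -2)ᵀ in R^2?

2

Put the 2×3 matrix [e₁|e₂|e₃] into echelon form.
There are 2 pivot columns, so rank = 2.
(With 3 elements in a 2-dimensional space the rank is at most 2.)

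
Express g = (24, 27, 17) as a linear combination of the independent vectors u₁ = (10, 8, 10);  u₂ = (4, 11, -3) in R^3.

Write g = c₁u₁ + c₂u₂ and equate components.
Back-substitution yields (c₁, c₂) = (2, 1).

g = 2u₁ + u₂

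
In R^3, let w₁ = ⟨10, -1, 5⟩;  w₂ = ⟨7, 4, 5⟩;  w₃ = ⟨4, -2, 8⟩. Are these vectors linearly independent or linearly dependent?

Row-reduce the matrix whose columns are w₁, w₂, w₃.
The reduction yields 3 nonzero rows, so the rank is 3.
Since rank = 3 (the number of vectors), the set is linearly independent.

linearly independent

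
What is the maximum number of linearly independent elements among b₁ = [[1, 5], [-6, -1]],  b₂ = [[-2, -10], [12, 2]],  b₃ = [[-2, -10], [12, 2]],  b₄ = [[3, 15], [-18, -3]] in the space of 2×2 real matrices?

Use coordinates relative to {E₁₁, E₁₂, E₂₁, E₂₂}.
Put the 4×4 matrix [b₁|b₂|b₃|b₄] into echelon form.
There is 1 pivot column, so rank = 1.

1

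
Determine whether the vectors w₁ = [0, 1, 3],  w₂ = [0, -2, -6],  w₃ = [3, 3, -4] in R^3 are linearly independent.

linearly dependent

One vector is a scalar multiple of another, so the set is dependent.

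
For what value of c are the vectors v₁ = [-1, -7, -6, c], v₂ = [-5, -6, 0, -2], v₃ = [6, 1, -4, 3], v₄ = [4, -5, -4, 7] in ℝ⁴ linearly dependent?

c = -25/6

Dependence holds iff the 4×4 matrix [v₁ v₂ v₃ v₄] is singular.
Cofactor expansion gives det = -72*c - 300.
This vanishes exactly when c = -25/6.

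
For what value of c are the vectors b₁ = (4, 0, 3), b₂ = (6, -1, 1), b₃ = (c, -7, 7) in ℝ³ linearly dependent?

c = 42

The set is linearly dependent precisely when det[b₁; b₂; b₃] = 0.
Expanding, det = 3*c - 126.
Solving 3*c - 126 = 0 yields c = 42.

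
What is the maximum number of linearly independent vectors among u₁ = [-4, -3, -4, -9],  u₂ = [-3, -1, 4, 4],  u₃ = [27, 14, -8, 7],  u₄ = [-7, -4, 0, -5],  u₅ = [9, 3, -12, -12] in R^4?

Put the 4×5 matrix [u₁|u₂|u₃|u₄|u₅] into echelon form.
The echelon form has 2 nonzero rows, so the rank is 2.
(With 5 elements in a 4-dimensional space the rank is at most 4.)

2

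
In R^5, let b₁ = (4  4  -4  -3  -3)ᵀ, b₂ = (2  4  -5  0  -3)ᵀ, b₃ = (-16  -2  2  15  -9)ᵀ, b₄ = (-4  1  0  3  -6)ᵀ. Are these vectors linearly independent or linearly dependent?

Place the vectors as rows of a 4×5 matrix and reduce to echelon form.
The reduction yields 3 nonzero rows, so the rank is 3.
Since rank 3 < 4, the set is linearly dependent.

linearly dependent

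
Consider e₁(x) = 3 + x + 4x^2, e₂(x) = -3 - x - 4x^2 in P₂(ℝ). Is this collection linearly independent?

Take coordinates with respect to the standard basis {1, x, x^2}.
Place the vectors as rows of a 2×3 matrix and reduce to echelon form.
The reduction yields 1 nonzero row, so the rank is 1.
Since rank 1 < 2, the set is linearly dependent.

linearly dependent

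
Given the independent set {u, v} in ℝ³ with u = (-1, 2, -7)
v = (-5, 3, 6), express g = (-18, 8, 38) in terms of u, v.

Write g = a₁u + a₂v and equate components.
Row-reducing the augmented matrix gives the unique coefficients (a₁, a₂) = (-2, 4).

g = -2u + 4v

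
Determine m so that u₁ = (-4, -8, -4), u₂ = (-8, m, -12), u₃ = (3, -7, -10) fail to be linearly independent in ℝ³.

Place the vectors as rows of a 3×3 matrix; dependence ⇔ determinant zero.
Expanding, det = 52*m + 1040.
Setting this to zero gives m = -20.

m = -20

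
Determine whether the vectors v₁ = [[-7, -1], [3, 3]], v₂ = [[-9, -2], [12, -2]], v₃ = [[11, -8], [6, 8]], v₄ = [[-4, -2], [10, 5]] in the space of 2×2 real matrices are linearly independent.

Take coordinates with respect to the standard basis {E₁₁, E₁₂, E₂₁, E₂₂}.
Row-reduce the matrix whose columns are v₁, v₂, v₃, v₄.
The reduction yields 4 nonzero rows, so the rank is 4.
Since rank = 4 (the number of vectors), the set is linearly independent.

linearly independent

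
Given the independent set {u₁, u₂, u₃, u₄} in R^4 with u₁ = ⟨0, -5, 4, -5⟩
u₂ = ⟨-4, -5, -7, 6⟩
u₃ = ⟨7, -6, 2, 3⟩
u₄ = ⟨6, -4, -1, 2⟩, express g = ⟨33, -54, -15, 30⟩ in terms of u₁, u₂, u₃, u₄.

g = u₁ + 3u₂ + 3u₃ + 4u₄

Set up the augmented matrix [u₁ | u₂ | u₃ | u₄ | g] and row-reduce.
Row-reducing the augmented matrix gives the unique coefficients (c₁, …, c₄) = (1, 3, 3, 4).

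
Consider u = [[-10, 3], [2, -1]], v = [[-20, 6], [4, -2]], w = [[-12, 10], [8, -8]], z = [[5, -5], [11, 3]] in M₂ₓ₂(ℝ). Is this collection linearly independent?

linearly dependent

Write each element as a coordinate vector in ℝ⁴ using {E₁₁, E₁₂, E₂₁, E₂₂}.
One vector is a scalar multiple of another, so the set is dependent.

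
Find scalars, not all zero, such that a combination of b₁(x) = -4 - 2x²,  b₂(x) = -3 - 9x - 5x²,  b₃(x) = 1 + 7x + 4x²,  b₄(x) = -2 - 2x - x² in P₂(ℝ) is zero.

b₂ + b₃ - b₄ = 0

Write each element as a vector in ℝ³ using {1, x, x²}.
Solve the homogeneous system with b₁, b₂, b₃, b₄ as columns by row-reducing the coefficient matrix.
The free variable yields coefficients (0, 1, 1, -1) (any nonzero multiple also works).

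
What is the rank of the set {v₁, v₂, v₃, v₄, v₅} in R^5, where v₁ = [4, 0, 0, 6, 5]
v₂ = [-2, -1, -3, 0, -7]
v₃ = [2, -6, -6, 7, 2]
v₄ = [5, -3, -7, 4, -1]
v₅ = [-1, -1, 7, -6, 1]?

Row-reduce the 5×5 matrix with these as rows.
Exactly 5 pivots survive; hence the rank is 5.

rank 5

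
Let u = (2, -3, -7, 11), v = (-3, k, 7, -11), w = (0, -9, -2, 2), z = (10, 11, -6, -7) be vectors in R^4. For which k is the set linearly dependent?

k = -59/12

The vectors are dependent exactly when the determinant of the matrix with rows u, v, w, z vanishes.
Cofactor expansion gives det = 132*k + 649.
Setting this to zero gives k = -59/12.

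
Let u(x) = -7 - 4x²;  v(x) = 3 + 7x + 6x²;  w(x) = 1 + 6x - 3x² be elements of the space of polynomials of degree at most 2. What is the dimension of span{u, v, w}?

Pass to coordinate vectors with respect to the basis {1, x, x²}.
Apply Gaussian elimination to the matrix whose rows are u, v, w.
The echelon form has 3 nonzero rows, so the rank is 3.

dim = 3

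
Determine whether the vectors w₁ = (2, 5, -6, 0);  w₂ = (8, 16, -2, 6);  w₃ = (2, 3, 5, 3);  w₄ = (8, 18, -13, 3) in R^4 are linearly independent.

Form the 4×4 matrix with these as columns; its determinant is 0.
A zero determinant means the columns are linearly dependent.
Indeed 2w₁ - w₂ + 2w₃ = 0.

linearly dependent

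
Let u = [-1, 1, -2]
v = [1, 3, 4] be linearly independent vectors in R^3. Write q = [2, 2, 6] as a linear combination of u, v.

Set up the augmented matrix [u | v | q] and row-reduce.
Row-reducing the augmented matrix gives the unique coefficients (c₁, c₂) = (-1, 1).

q = -u + v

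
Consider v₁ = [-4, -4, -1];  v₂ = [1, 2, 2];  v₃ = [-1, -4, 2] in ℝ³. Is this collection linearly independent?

Row-reduce the matrix whose columns are v₁, v₂, v₃.
The reduction yields 3 nonzero rows, so the rank is 3.
Since rank = 3 (the number of vectors), the set is linearly independent.

linearly independent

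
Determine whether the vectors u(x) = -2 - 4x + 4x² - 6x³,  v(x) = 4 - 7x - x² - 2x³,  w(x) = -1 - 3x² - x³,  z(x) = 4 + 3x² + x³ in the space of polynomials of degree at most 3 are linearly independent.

Write each element as a coordinate vector in ℝ⁴ using {1, x, …, x³}.
Row-reduce the matrix whose columns are u, v, w, z.
The reduction yields 4 nonzero rows, so the rank is 4.
Since rank = 4 (the number of vectors), the set is linearly independent.

linearly independent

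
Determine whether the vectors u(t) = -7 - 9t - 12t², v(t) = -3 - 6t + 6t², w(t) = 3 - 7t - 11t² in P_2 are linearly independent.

linearly independent

Write each element as a coordinate vector in ℝ³ using {1, t, t²}.
Place the vectors as rows of a 3×3 matrix and reduce to echelon form.
The reduction yields 3 nonzero rows, so the rank is 3.
Since rank = 3 (the number of vectors), the set is linearly independent.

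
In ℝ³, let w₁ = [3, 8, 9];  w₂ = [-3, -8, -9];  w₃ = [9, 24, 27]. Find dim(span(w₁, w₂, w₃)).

1

Put the 3×3 matrix [w₁|w₂|w₃] into echelon form.
Exactly 1 pivot survives; hence the rank is 1.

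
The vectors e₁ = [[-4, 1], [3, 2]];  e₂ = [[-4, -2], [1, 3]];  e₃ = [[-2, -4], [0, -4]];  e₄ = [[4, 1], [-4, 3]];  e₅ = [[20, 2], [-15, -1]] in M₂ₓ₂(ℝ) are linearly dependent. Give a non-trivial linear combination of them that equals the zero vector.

2e₁ + e₂ - 2e₄ + e₅ = 0

Write each element as a vector in ℝ⁴ using {E₁₁, E₁₂, E₂₁, E₂₂}.
Row-reduce the matrix with e₁, e₂, e₃, e₄, e₅ as columns; the null space gives the coefficients.
A generator of the null space is (2, 1, 0, -2, 1).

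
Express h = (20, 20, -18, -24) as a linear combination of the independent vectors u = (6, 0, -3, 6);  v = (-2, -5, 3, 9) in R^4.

Solve the system with u, v as columns and h as the right-hand side.
Row-reducing the augmented matrix gives the unique coefficients (α₁, α₂) = (2, -4).

h = 2u - 4v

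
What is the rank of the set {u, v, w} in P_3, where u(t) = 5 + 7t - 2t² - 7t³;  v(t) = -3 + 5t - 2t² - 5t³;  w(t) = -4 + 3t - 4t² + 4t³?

3

Represent each element by its coordinate vector in ℝ⁴.
Form the matrix with u, v, w as columns and reduce.
There are 3 pivot columns, so rank = 3.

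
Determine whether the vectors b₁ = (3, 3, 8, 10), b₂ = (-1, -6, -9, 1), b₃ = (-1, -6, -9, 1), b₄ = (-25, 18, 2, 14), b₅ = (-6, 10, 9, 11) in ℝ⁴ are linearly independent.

linearly dependent

There are 5 vectors in a 4-dimensional space, so they cannot be linearly independent.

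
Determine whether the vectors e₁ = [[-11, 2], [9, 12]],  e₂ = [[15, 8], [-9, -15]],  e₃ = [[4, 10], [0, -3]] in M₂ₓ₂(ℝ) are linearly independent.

Write each element as a coordinate vector in ℝ⁴ using {E₁₁, E₁₂, E₂₁, E₂₂}.
Place the vectors as rows of a 3×4 matrix and reduce to echelon form.
The reduction yields 2 nonzero rows, so the rank is 2.
Since rank 2 < 3, the set is linearly dependent.
Indeed e₁ + e₂ - e₃ = 0.

linearly dependent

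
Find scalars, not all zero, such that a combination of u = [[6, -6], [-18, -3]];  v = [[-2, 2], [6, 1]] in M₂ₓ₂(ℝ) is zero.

Take coordinates with respect to {E₁₁, E₁₂, E₂₁, E₂₂}.
Row-reduce the matrix with u, v as columns; the null space gives the coefficients.
A generator of the null space is (1, 3).

u + 3v = 0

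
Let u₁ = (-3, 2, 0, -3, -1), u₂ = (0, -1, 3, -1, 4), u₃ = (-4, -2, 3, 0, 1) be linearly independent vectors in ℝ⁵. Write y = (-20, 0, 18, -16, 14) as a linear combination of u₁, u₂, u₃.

Solve the system with u₁, u₂, u₃ as columns and y as the right-hand side.
Back-substitution yields (a₁, a₂, a₃) = (4, 4, 2).

y = 4u₁ + 4u₂ + 2u₃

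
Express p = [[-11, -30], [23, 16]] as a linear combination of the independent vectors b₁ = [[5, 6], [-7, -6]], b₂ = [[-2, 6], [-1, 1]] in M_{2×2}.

Take coordinate vectors relative to {E₁₁, E₁₂, E₂₁, E₂₂}.
Solve the system with b₁, b₂ as columns and p as the right-hand side.
Back-substitution yields (c₁, c₂) = (-3, -2).

p = -3b₁ - 2b₂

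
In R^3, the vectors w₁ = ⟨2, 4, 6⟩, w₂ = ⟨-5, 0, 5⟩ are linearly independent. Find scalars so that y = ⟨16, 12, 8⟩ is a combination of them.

Solve the system with w₁, w₂ as columns and y as the right-hand side.
Row-reducing the augmented matrix gives the unique coefficients (α₁, α₂) = (3, -2).

y = 3w₁ - 2w₂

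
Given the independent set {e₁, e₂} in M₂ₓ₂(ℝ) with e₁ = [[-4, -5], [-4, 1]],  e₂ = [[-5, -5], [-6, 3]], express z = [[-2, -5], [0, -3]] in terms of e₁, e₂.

Take coordinate vectors relative to {E₁₁, E₁₂, E₂₁, E₂₂}.
Since e₁, e₂ are independent, the coefficients expressing z are uniquely determined by a linear system.
Back-substitution yields (α₁, α₂) = (3, -2).

z = 3e₁ - 2e₂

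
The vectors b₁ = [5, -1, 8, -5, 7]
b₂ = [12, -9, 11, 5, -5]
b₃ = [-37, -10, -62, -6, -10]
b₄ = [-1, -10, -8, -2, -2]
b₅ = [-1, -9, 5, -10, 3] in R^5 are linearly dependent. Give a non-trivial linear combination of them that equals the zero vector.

2b₁ + 2b₂ + b₃ - 3b₄ = 0

Write the vectors as columns of a matrix and find a nonzero vector in its null space.
The free variable yields coefficients (2, 2, 1, -3, 0) (any nonzero multiple also works).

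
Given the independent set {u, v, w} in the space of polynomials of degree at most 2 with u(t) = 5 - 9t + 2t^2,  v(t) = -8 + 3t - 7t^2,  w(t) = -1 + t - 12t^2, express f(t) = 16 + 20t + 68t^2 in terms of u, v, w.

Work in coordinates with respect to the standard basis {1, t, t^2}.
Set up the augmented matrix [u | v | w | f] and row-reduce.
The system has the unique solution (α₁, α₂, α₃) = (-4, -4, -4).

f = -4u - 4v - 4w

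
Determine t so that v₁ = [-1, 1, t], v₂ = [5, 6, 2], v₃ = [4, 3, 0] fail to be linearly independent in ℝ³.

Place the vectors as rows of a 3×3 matrix; dependence ⇔ determinant zero.
Cofactor expansion gives det = 14 - 9*t.
Solving 14 - 9*t = 0 yields t = 14/9.

t = 14/9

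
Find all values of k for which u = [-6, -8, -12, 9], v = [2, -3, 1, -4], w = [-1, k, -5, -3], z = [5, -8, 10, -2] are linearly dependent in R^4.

Place the vectors as rows of a 4×4 matrix; dependence ⇔ determinant zero.
Expanding, det = 231 - 99*k.
This vanishes exactly when k = 7/3.

k = 7/3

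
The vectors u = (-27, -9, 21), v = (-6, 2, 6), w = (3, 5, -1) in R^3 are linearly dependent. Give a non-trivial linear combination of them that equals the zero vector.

Solve the homogeneous system with u, v, w as columns by row-reducing the coefficient matrix.
One solution (up to scaling) is (1, -3, 3).

u - 3v + 3w = 0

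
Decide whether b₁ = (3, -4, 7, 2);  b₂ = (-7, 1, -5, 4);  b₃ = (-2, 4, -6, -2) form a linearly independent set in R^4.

linearly independent

Row-reduce the matrix whose columns are b₁, b₂, b₃.
The reduction yields 3 nonzero rows, so the rank is 3.
Since rank = 3 (the number of vectors), the set is linearly independent.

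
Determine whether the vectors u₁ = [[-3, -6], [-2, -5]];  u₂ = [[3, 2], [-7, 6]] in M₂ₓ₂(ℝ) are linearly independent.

Write each element as a coordinate vector in ℝ⁴ using {E₁₁, E₁₂, E₂₁, E₂₂}.
Row-reduce the matrix whose columns are u₁, u₂.
The reduction yields 2 nonzero rows, so the rank is 2.
Since rank = 2 (the number of vectors), the set is linearly independent.

linearly independent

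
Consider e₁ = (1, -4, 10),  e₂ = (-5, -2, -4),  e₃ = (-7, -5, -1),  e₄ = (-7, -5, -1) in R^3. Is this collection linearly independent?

There are 4 vectors in a 3-dimensional space, so they cannot be linearly independent.

linearly dependent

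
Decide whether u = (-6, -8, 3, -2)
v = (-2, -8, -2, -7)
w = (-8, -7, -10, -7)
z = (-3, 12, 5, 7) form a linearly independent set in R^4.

linearly independent

The matrix [u|v|w|z] has determinant 4125.
A nonzero determinant means the columns are linearly independent.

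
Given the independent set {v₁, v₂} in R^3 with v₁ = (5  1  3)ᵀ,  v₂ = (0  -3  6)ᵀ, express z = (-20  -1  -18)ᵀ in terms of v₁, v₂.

Set up the augmented matrix [v₁ | v₂ | z] and row-reduce.
Back-substitution yields (a₁, a₂) = (-4, -1).

z = -4v₁ - v₂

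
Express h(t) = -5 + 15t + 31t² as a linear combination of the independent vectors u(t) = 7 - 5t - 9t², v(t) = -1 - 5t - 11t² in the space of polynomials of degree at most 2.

h = -u - 2v

Identify each element with its coordinate vector in ℝ³ via {1, t, t²}.
Solve the system with u, v as columns and h as the right-hand side.
The system has the unique solution (α₁, α₂) = (-1, -2).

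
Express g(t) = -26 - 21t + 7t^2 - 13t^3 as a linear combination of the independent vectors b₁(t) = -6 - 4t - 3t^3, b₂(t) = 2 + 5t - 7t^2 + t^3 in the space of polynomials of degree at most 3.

Take coordinate vectors relative to {1, t, …, t^3}.
Set up the augmented matrix [b₁ | b₂ | g] and row-reduce.
Back-substitution yields (c₁, c₂) = (4, -1).

g = 4b₁ - b₂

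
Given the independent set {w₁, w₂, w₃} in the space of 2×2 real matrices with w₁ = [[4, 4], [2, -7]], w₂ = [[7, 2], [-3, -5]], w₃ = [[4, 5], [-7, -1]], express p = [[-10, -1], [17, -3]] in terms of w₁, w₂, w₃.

p = 2w₁ - 2w₂ - w₃

Take coordinate vectors relative to {E₁₁, E₁₂, E₂₁, E₂₂}.
Since w₁, w₂, w₃ are independent, the coefficients expressing p are uniquely determined by a linear system.
The system has the unique solution (α₁, α₂, α₃) = (2, -2, -1).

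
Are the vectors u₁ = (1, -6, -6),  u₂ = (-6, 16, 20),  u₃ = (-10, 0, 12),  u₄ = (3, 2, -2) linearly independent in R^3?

linearly dependent

There are 4 vectors in a 3-dimensional space, so they cannot be linearly independent.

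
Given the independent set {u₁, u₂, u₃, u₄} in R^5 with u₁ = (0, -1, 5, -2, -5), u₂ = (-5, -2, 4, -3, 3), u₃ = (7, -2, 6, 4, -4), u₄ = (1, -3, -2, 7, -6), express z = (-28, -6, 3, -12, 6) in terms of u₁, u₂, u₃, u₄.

Set up the augmented matrix [u₁ | u₂ | u₃ | u₄ | z] and row-reduce.
The system has the unique solution (α₁, …, α₄) = (1, 3, -2, 1).

z = u₁ + 3u₂ - 2u₃ + u₄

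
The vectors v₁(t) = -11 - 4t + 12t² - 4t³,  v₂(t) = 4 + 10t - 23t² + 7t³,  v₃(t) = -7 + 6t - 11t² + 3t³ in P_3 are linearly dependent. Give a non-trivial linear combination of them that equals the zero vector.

v₁ + v₂ - v₃ = 0

Write each element as a vector in ℝ⁴ using {1, t, …, t³}.
Set up α₁v₁ + … + α₃v₃ = 0 and solve the homogeneous system.
A generator of the null space is (1, 1, -1).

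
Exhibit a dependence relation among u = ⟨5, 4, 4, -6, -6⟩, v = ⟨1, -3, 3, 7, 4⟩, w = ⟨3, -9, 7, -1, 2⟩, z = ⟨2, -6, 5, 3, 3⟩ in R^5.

v + w - 2z = 0

Row-reduce the matrix with u, v, w, z as columns; the null space gives the coefficients.
One solution (up to scaling) is (0, 1, 1, -2).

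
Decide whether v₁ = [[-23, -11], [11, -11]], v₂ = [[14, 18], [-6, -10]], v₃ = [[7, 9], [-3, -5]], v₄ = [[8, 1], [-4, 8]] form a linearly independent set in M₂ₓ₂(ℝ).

linearly dependent

Take coordinates with respect to the standard basis {E₁₁, E₁₂, E₂₁, E₂₂}.
Place the vectors as rows of a 4×4 matrix and reduce to echelon form.
The reduction yields 2 nonzero rows, so the rank is 2.
Since rank 2 < 4, the set is linearly dependent.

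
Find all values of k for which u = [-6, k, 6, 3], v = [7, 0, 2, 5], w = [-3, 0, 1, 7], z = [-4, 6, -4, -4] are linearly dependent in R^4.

Dependence holds iff the 4×4 matrix [u v w z] is singular.
The determinant works out to -168*k - 2394.
Solving -168*k - 2394 = 0 yields k = -57/4.

k = -57/4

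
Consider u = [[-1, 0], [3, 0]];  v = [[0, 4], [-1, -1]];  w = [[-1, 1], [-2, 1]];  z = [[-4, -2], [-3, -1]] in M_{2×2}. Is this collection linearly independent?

linearly independent

Write each element as a coordinate vector in ℝ⁴ using {E₁₁, E₁₂, E₂₁, E₂₂}.
Form the 4×4 matrix with these as columns; its determinant is -106.
A nonzero determinant means the columns are linearly independent.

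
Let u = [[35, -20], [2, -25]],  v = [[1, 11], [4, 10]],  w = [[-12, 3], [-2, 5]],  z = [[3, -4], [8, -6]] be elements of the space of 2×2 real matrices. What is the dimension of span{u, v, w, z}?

dim = 3

Pass to coordinate vectors with respect to the basis {E₁₁, E₁₂, E₂₁, E₂₂}.
Put the 4×4 matrix [u|v|w|z] into echelon form.
The echelon form has 3 nonzero rows, so the rank is 3.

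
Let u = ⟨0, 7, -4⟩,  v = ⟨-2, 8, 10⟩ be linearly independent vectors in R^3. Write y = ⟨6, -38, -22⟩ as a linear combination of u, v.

Set up the augmented matrix [u | v | y] and row-reduce.
The system has the unique solution (α₁, α₂) = (-2, -3).

y = -2u - 3v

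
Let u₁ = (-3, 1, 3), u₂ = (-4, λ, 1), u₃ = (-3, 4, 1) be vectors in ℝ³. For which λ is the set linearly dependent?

λ = 35/6

The vectors are dependent exactly when the determinant of the matrix with rows u₁, u₂, u₃ vanishes.
The determinant works out to 6*λ - 35.
Solving 6*λ - 35 = 0 yields λ = 35/6.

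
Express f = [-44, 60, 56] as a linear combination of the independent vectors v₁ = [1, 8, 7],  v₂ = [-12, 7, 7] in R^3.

Write f = α₁v₁ + α₂v₂ and equate components.
Back-substitution yields (α₁, α₂) = (4, 4).

f = 4v₁ + 4v₂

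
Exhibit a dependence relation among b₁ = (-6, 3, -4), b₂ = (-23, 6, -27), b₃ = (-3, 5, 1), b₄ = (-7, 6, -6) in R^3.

3b₁ - b₂ - 3b₃ + 2b₄ = 0

Row-reduce the matrix with b₁, b₂, b₃, b₄ as columns; the null space gives the coefficients.
The free variable yields coefficients (3, -1, -3, 2) (any nonzero multiple also works).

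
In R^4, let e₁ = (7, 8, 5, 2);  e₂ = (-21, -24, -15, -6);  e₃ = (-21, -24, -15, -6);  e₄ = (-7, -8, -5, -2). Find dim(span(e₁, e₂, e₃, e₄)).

1

Row-reduce the 4×4 matrix with these as rows.
Reduction leaves 1 leading entry, giving rank 1.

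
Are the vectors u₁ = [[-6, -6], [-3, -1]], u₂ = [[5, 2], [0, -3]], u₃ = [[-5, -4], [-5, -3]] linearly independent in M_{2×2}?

linearly independent

Write each element as a coordinate vector in ℝ⁴ using {E₁₁, E₁₂, E₂₁, E₂₂}.
Row-reduce the matrix whose columns are u₁, u₂, u₃.
The reduction yields 3 nonzero rows, so the rank is 3.
Since rank = 3 (the number of vectors), the set is linearly independent.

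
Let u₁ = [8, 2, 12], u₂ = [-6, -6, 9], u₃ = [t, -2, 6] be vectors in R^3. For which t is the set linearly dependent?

The set is linearly dependent precisely when det[u₁; u₂; u₃] = 0.
Cofactor expansion gives det = 90*t + 72.
This vanishes exactly when t = -4/5.

t = -4/5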